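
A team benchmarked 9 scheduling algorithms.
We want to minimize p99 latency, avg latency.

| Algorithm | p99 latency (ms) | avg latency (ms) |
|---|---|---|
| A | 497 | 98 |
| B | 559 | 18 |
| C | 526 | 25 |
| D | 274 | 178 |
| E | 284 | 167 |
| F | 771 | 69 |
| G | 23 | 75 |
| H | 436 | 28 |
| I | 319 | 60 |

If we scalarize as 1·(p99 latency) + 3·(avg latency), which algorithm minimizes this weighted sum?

A: 1·497 + 3·98 = 791
B: 1·559 + 3·18 = 613
C: 1·526 + 3·25 = 601
D: 1·274 + 3·178 = 808
E: 1·284 + 3·167 = 785
F: 1·771 + 3·69 = 978
G: 1·23 + 3·75 = 248
H: 1·436 + 3·28 = 520
I: 1·319 + 3·60 = 499
Lowest: G at 248.

G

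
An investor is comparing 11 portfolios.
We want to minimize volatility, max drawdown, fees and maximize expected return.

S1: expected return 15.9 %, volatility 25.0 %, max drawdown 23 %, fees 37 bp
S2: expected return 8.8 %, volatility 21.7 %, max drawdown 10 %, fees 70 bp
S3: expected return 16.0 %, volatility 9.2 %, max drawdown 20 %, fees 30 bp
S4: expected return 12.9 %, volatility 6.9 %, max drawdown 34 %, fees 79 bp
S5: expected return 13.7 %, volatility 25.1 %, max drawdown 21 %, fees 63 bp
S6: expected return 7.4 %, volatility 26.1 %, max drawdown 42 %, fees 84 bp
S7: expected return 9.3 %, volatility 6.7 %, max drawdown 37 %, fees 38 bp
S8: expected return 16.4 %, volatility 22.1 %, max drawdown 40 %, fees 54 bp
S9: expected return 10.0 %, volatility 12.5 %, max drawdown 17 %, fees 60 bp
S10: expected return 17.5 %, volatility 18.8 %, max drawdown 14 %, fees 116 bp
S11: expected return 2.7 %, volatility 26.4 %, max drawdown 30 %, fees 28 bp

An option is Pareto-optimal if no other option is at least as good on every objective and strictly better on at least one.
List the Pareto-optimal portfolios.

S2, S3, S4, S7, S8, S9, S10, S11

S1: dominated by S3 (expected return 16.0≥15.9, volatility 9.2≤25.0, max drawdown 20≤23, fees 30≤37).
S2: not dominated (best max drawdown).
S3: not dominated.
S4: not dominated.
S5: dominated by S3 (expected return 16.0≥13.7, volatility 9.2≤25.1, max drawdown 20≤21, fees 30≤63).
S6: dominated by S1 (expected return 15.9≥7.4, volatility 25.0≤26.1, max drawdown 23≤42, fees 37≤84).
S7: not dominated (best volatility).
S8: not dominated.
S9: not dominated.
S10: not dominated (best expected return).
S11: not dominated (best fees).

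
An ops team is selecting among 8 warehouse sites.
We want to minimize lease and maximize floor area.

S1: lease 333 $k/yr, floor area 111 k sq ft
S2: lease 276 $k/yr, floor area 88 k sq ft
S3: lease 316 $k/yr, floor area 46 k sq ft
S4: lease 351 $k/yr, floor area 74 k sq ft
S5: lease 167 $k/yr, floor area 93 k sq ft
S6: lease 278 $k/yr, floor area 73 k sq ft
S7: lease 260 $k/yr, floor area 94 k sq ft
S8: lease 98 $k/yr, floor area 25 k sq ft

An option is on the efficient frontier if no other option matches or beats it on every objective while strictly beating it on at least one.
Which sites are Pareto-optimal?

S1, S5, S7, S8

S1: not dominated (best floor area).
S2: dominated by S5 (lease 167≤276, floor area 93≥88).
S3: dominated by S2 (lease 276≤316, floor area 88≥46).
S4: dominated by S1 (lease 333≤351, floor area 111≥74).
S5: not dominated.
S6: dominated by S2 (lease 276≤278, floor area 88≥73).
S7: not dominated.
S8: not dominated (best lease).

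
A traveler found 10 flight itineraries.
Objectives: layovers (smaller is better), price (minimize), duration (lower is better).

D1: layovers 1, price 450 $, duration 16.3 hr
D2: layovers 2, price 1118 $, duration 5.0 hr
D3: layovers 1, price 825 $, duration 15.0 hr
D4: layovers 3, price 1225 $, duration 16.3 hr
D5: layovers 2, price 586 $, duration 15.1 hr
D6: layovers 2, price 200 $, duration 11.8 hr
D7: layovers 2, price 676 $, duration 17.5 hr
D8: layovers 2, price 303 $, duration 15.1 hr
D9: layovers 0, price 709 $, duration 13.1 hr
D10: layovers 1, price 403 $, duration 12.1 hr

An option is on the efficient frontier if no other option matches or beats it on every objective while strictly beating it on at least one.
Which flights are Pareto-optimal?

D2, D6, D9, D10

D1: dominated by D10 (layovers 1≤1, price 403≤450, duration 12.1≤16.3).
D2: not dominated (best duration).
D3: dominated by D9 (layovers 0≤1, price 709≤825, duration 13.1≤15.0).
D4: dominated by D1 (layovers 1≤3, price 450≤1225, duration 16.3≤16.3).
D5: dominated by D6 (layovers 2≤2, price 200≤586, duration 11.8≤15.1).
D6: not dominated (best price).
D7: dominated by D1 (layovers 1≤2, price 450≤676, duration 16.3≤17.5).
D8: dominated by D6 (layovers 2≤2, price 200≤303, duration 11.8≤15.1).
D9: not dominated (best layovers).
D10: not dominated.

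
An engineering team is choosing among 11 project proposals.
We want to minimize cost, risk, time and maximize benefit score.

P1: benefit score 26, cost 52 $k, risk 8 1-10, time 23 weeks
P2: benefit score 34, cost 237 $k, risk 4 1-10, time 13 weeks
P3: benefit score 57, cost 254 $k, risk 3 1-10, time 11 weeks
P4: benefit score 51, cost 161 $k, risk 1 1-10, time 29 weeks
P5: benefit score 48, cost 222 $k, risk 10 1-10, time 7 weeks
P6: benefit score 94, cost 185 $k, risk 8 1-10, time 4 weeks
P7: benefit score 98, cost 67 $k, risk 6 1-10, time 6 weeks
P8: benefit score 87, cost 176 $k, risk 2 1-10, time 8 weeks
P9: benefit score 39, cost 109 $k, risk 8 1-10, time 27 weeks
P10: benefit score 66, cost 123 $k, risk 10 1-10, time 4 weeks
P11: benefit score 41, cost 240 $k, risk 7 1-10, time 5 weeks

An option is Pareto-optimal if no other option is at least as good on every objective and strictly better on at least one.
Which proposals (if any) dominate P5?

P6, P7, P10

P6: benefit score 94≥48, cost 185≤222, risk 8≤10, time 4≤7 — dominates P5.
P7: benefit score 98≥48, cost 67≤222, risk 6≤10, time 6≤7 — dominates P5.
P10: benefit score 66≥48, cost 123≤222, risk 10≤10, time 4≤7 — dominates P5.
Others (P1, P2, P3, P4, P8, P9, P11) are each worse than P5 on at least one objective.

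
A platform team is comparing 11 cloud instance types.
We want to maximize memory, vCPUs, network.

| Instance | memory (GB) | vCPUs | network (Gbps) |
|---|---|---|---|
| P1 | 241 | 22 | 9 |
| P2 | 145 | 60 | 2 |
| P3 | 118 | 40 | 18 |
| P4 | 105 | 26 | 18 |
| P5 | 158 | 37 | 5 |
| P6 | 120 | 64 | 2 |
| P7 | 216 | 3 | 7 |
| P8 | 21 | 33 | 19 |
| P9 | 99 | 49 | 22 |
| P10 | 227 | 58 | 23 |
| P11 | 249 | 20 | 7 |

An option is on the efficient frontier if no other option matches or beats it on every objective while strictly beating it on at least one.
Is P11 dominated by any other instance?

No

P1: worse on memory (241 vs 249).
P2: worse on memory (145 vs 249).
P3: worse on memory (118 vs 249).
P4: worse on memory (105 vs 249).
P5: worse on memory (158 vs 249).
P6: worse on memory (120 vs 249).
P7: worse on memory (216 vs 249).
P8: worse on memory (21 vs 249).
P9: worse on memory (99 vs 249).
P10: worse on memory (227 vs 249).
No option is at least as good as P11 on every objective and strictly better on one.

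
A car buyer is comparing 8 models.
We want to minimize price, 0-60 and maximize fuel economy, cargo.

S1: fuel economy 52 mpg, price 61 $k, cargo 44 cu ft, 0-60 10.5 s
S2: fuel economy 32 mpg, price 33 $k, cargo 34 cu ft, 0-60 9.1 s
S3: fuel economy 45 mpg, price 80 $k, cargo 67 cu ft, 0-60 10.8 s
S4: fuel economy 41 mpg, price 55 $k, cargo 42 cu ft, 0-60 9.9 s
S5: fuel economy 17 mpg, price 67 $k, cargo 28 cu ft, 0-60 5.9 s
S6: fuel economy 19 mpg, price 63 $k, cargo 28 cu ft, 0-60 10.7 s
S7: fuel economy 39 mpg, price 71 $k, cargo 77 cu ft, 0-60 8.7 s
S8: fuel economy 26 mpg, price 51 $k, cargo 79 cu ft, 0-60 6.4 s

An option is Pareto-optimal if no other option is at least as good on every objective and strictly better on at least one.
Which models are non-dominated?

S1: not dominated (best fuel economy).
S2: not dominated (best price).
S3: not dominated.
S4: not dominated.
S5: not dominated (best 0-60).
S6: dominated by S1 (fuel economy 52≥19, price 61≤63, cargo 44≥28, 0-60 10.5≤10.7).
S7: not dominated.
S8: not dominated (best cargo).

S1, S2, S3, S4, S5, S7, S8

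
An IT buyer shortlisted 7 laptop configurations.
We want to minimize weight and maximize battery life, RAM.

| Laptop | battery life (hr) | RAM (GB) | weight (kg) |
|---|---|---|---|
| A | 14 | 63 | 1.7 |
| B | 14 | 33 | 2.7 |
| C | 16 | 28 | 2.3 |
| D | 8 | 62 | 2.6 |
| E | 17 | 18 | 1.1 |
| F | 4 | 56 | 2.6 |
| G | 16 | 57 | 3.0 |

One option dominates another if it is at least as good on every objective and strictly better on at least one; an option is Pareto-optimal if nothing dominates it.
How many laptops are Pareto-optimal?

4

A: not dominated (best RAM).
B: dominated by A (battery life 14≥14, RAM 63≥33, weight 1.7≤2.7).
C: not dominated.
D: dominated by A (battery life 14≥8, RAM 63≥62, weight 1.7≤2.6).
E: not dominated (best battery life).
F: dominated by A (battery life 14≥4, RAM 63≥56, weight 1.7≤2.6).
G: not dominated.
Pareto-optimal: A, C, E, G → 4.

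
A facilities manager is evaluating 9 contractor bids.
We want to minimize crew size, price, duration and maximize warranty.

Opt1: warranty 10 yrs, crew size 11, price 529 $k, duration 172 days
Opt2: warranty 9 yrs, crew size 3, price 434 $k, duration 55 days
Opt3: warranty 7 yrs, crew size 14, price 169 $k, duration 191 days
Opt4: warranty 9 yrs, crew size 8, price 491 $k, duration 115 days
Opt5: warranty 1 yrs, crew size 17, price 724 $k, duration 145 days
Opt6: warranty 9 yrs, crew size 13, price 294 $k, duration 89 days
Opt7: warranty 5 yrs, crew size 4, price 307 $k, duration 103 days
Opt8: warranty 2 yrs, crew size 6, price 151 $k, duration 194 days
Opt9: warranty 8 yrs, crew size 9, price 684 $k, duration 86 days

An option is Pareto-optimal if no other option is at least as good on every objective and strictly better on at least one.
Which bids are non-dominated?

Opt1: not dominated (best warranty).
Opt2: not dominated (best crew size).
Opt3: not dominated.
Opt4: dominated by Opt2 (warranty 9≥9, crew size 3≤8, price 434≤491, duration 55≤115).
Opt5: dominated by Opt2 (warranty 9≥1, crew size 3≤17, price 434≤724, duration 55≤145).
Opt6: not dominated.
Opt7: not dominated.
Opt8: not dominated (best price).
Opt9: dominated by Opt2 (warranty 9≥8, crew size 3≤9, price 434≤684, duration 55≤86).

Opt1, Opt2, Opt3, Opt6, Opt7, Opt8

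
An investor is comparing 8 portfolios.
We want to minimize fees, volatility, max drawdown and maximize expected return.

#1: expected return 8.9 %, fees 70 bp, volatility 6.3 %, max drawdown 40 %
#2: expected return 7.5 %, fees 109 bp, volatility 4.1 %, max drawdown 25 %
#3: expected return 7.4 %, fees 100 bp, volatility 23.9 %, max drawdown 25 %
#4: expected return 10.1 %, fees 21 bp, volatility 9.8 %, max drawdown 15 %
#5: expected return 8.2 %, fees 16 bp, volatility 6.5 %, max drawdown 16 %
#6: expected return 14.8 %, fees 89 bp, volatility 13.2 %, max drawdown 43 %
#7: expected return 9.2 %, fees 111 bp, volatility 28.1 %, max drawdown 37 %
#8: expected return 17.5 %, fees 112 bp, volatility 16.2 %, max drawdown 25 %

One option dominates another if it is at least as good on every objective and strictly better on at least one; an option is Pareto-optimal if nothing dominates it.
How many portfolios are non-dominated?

6

#1: not dominated.
#2: not dominated (best volatility).
#3: dominated by #4 (expected return 10.1≥7.4, fees 21≤100, volatility 9.8≤23.9, max drawdown 15≤25).
#4: not dominated (best max drawdown).
#5: not dominated (best fees).
#6: not dominated.
#7: dominated by #4 (expected return 10.1≥9.2, fees 21≤111, volatility 9.8≤28.1, max drawdown 15≤37).
#8: not dominated (best expected return).
Pareto-optimal: #1, #2, #4, #5, #6, #8 → 6.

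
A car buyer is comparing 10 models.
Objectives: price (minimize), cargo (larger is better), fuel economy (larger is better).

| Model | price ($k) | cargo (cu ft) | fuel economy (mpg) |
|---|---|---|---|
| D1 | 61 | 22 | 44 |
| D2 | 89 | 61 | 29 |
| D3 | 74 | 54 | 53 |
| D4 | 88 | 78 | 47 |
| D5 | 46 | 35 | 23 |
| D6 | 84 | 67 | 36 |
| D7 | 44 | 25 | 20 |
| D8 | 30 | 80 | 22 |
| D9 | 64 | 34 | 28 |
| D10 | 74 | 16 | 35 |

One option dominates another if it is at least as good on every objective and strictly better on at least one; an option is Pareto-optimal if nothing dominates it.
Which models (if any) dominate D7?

D8

D8: price 30≤44, cargo 80≥25, fuel economy 22≥20 — dominates D7.
Others (D1, D2, D3, D4, D5, D6, D9, D10) are each worse than D7 on at least one objective.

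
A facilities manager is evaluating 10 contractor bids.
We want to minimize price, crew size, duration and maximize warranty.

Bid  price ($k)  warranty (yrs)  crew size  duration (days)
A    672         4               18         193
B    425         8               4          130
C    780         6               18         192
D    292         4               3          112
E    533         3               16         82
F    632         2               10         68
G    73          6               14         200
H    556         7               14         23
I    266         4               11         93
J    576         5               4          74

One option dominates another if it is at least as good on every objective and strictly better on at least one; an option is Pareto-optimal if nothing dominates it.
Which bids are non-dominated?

B, D, E, F, G, H, I, J

A: dominated by B (price 425≤672, warranty 8≥4, crew size 4≤18, duration 130≤193).
B: not dominated (best warranty).
C: dominated by B (price 425≤780, warranty 8≥6, crew size 4≤18, duration 130≤192).
D: not dominated (best crew size).
E: not dominated.
F: not dominated.
G: not dominated (best price).
H: not dominated (best duration).
I: not dominated.
J: not dominated.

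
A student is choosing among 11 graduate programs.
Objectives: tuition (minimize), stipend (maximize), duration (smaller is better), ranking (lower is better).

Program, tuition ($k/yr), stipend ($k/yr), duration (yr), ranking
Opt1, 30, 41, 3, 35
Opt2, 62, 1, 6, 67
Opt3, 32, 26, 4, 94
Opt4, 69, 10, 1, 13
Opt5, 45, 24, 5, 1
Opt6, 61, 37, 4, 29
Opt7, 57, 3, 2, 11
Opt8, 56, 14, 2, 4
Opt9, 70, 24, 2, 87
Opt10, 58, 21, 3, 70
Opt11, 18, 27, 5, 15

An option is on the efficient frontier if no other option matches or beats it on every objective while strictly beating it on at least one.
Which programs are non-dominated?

Opt1, Opt4, Opt5, Opt6, Opt8, Opt9, Opt11

Opt1: not dominated (best stipend).
Opt2: dominated by Opt1 (tuition 30≤62, stipend 41≥1, duration 3≤6, ranking 35≤67).
Opt3: dominated by Opt1 (tuition 30≤32, stipend 41≥26, duration 3≤4, ranking 35≤94).
Opt4: not dominated (best duration).
Opt5: not dominated (best ranking).
Opt6: not dominated.
Opt7: dominated by Opt8 (tuition 56≤57, stipend 14≥3, duration 2≤2, ranking 4≤11).
Opt8: not dominated.
Opt9: not dominated.
Opt10: dominated by Opt1 (tuition 30≤58, stipend 41≥21, duration 3≤3, ranking 35≤70).
Opt11: not dominated (best tuition).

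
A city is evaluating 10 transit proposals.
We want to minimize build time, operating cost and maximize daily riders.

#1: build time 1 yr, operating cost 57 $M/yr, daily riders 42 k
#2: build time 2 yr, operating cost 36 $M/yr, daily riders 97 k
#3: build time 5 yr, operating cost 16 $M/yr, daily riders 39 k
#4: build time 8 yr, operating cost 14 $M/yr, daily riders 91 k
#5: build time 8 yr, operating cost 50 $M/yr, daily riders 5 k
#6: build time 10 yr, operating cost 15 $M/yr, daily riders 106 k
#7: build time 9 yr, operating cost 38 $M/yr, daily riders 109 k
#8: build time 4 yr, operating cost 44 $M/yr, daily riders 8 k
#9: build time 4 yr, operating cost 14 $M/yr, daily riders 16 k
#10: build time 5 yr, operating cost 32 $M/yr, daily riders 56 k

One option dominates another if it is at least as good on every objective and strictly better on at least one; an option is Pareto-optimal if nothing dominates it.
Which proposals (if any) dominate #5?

#2, #3, #4, #8, #9, #10

#2: build time 2≤8, operating cost 36≤50, daily riders 97≥5 — dominates #5.
#3: build time 5≤8, operating cost 16≤50, daily riders 39≥5 — dominates #5.
#4: build time 8≤8, operating cost 14≤50, daily riders 91≥5 — dominates #5.
#8: build time 4≤8, operating cost 44≤50, daily riders 8≥5 — dominates #5.
#9: build time 4≤8, operating cost 14≤50, daily riders 16≥5 — dominates #5.
#10: build time 5≤8, operating cost 32≤50, daily riders 56≥5 — dominates #5.
Others (#1, #6, #7) are each worse than #5 on at least one objective.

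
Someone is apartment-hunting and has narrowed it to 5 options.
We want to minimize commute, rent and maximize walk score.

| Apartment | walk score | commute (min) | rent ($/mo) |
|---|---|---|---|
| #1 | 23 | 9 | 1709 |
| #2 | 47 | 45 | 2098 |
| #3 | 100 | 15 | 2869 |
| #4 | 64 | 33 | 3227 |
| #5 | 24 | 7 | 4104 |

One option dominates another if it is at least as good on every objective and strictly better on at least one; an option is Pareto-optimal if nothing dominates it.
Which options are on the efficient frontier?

#1: not dominated (best rent).
#2: not dominated.
#3: not dominated (best walk score).
#4: dominated by #3 (walk score 100≥64, commute 15≤33, rent 2869≤3227).
#5: not dominated (best commute).

#1, #2, #3, #5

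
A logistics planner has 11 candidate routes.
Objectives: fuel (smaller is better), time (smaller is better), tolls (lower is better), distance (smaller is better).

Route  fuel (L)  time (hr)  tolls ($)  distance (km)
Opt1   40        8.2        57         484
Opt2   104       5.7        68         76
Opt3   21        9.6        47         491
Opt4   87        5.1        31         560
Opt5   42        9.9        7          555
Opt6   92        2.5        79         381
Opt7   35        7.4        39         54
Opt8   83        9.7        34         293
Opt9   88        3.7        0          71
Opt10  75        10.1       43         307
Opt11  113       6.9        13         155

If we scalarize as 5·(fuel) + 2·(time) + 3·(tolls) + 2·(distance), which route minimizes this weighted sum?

Opt1: 5·40 + 2·8.2 + 3·57 + 2·484 = 1355.4
Opt2: 5·104 + 2·5.7 + 3·68 + 2·76 = 887.4
Opt3: 5·21 + 2·9.6 + 3·47 + 2·491 = 1247.2
Opt4: 5·87 + 2·5.1 + 3·31 + 2·560 = 1658.2
Opt5: 5·42 + 2·9.9 + 3·7 + 2·555 = 1360.8
Opt6: 5·92 + 2·2.5 + 3·79 + 2·381 = 1464.0
Opt7: 5·35 + 2·7.4 + 3·39 + 2·54 = 414.8
Opt8: 5·83 + 2·9.7 + 3·34 + 2·293 = 1122.4
Opt9: 5·88 + 2·3.7 + 3·0 + 2·71 = 589.4
Opt10: 5·75 + 2·10.1 + 3·43 + 2·307 = 1138.2
Opt11: 5·113 + 2·6.9 + 3·13 + 2·155 = 927.8
Lowest: Opt7 at 414.8.

Opt7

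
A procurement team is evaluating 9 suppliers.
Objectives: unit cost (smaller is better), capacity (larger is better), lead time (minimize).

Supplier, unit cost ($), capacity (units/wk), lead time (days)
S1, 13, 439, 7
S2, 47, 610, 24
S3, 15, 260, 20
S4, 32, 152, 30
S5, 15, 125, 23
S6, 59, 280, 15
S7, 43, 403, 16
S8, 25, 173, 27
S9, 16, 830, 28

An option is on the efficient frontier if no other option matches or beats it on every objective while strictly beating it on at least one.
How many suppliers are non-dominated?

S1: not dominated (best unit cost).
S2: not dominated.
S3: dominated by S1 (unit cost 13≤15, capacity 439≥260, lead time 7≤20).
S4: dominated by S1 (unit cost 13≤32, capacity 439≥152, lead time 7≤30).
S5: dominated by S1 (unit cost 13≤15, capacity 439≥125, lead time 7≤23).
S6: dominated by S1 (unit cost 13≤59, capacity 439≥280, lead time 7≤15).
S7: dominated by S1 (unit cost 13≤43, capacity 439≥403, lead time 7≤16).
S8: dominated by S1 (unit cost 13≤25, capacity 439≥173, lead time 7≤27).
S9: not dominated (best capacity).
Pareto-optimal: S1, S2, S9 → 3.

3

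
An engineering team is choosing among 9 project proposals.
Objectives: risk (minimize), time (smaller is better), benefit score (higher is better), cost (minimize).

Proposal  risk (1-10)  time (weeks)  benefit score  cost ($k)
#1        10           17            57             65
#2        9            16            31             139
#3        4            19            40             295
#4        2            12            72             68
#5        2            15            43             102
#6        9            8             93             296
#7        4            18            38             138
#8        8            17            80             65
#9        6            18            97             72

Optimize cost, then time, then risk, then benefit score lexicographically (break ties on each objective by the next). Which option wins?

#8

First minimize cost: best is 65, kept {#1, #8}.
Then minimize time: best is 17, kept {#1, #8}.
Then minimize risk: best is 8, kept {#8}.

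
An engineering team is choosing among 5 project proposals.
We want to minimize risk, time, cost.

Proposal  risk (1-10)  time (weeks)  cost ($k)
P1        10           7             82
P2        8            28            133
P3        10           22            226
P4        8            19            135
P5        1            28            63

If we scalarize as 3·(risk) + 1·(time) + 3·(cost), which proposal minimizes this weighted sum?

P5

P1: 3·10 + 1·7 + 3·82 = 283
P2: 3·8 + 1·28 + 3·133 = 451
P3: 3·10 + 1·22 + 3·226 = 730
P4: 3·8 + 1·19 + 3·135 = 448
P5: 3·1 + 1·28 + 3·63 = 220
Lowest: P5 at 220.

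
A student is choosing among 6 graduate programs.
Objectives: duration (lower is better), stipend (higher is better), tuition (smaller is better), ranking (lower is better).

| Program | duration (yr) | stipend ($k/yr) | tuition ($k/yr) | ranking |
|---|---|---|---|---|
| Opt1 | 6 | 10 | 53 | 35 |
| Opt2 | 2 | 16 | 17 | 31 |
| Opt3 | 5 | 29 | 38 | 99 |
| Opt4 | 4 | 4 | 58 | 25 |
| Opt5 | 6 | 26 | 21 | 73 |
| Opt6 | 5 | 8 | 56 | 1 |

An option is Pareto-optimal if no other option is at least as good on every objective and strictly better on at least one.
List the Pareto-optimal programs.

Opt2, Opt3, Opt4, Opt5, Opt6

Opt1: dominated by Opt2 (duration 2≤6, stipend 16≥10, tuition 17≤53, ranking 31≤35).
Opt2: not dominated (best duration).
Opt3: not dominated (best stipend).
Opt4: not dominated.
Opt5: not dominated.
Opt6: not dominated (best ranking).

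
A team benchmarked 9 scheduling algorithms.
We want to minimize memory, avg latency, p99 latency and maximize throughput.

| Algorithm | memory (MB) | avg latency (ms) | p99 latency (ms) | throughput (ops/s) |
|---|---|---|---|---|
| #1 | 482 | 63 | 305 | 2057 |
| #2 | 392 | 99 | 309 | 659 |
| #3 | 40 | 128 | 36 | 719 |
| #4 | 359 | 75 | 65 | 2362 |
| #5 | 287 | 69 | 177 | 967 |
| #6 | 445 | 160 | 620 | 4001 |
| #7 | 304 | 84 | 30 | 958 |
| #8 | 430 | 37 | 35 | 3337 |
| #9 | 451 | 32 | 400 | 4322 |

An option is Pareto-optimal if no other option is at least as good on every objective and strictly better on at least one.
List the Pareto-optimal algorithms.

#1: dominated by #8 (memory 430≤482, avg latency 37≤63, p99 latency 35≤305, throughput 3337≥2057).
#2: dominated by #4 (memory 359≤392, avg latency 75≤99, p99 latency 65≤309, throughput 2362≥659).
#3: not dominated (best memory).
#4: not dominated.
#5: not dominated.
#6: not dominated.
#7: not dominated (best p99 latency).
#8: not dominated.
#9: not dominated (best avg latency).

#3, #4, #5, #6, #7, #8, #9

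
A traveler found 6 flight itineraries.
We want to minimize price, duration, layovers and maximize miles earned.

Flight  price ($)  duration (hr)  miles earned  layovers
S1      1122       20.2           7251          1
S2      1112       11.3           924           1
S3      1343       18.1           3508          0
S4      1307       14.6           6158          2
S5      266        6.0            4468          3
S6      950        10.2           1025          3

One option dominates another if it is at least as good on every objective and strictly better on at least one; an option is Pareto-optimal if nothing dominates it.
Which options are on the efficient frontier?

S1: not dominated (best miles earned).
S2: not dominated.
S3: not dominated (best layovers).
S4: not dominated.
S5: not dominated (best price).
S6: dominated by S5 (price 266≤950, duration 6.0≤10.2, miles earned 4468≥1025, layovers 3≤3).

S1, S2, S3, S4, S5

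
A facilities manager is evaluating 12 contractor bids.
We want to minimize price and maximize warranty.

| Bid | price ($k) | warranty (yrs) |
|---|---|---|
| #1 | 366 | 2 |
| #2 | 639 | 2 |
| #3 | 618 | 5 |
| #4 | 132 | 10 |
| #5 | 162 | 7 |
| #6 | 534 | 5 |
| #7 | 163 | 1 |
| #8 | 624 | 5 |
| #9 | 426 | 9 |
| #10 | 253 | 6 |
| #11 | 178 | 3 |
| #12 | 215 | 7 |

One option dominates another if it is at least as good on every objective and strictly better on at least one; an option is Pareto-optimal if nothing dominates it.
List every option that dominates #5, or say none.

#4: price 132≤162, warranty 10≥7 — dominates #5.
Others (#1, #2, #3, #6, #7, #8, #9, #10, #11, #12) are each worse than #5 on at least one objective.

#4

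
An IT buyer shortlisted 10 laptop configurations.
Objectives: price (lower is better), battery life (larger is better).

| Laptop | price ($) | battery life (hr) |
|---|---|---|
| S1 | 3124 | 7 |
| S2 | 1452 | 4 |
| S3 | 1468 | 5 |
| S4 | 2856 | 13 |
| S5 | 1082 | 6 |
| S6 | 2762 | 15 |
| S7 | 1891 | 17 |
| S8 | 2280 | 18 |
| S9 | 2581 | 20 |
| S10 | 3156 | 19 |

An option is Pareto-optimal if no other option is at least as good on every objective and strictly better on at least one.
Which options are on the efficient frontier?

S1: dominated by S4 (price 2856≤3124, battery life 13≥7).
S2: dominated by S5 (price 1082≤1452, battery life 6≥4).
S3: dominated by S5 (price 1082≤1468, battery life 6≥5).
S4: dominated by S6 (price 2762≤2856, battery life 15≥13).
S5: not dominated (best price).
S6: dominated by S7 (price 1891≤2762, battery life 17≥15).
S7: not dominated.
S8: not dominated.
S9: not dominated (best battery life).
S10: dominated by S9 (price 2581≤3156, battery life 20≥19).

S5, S7, S8, S9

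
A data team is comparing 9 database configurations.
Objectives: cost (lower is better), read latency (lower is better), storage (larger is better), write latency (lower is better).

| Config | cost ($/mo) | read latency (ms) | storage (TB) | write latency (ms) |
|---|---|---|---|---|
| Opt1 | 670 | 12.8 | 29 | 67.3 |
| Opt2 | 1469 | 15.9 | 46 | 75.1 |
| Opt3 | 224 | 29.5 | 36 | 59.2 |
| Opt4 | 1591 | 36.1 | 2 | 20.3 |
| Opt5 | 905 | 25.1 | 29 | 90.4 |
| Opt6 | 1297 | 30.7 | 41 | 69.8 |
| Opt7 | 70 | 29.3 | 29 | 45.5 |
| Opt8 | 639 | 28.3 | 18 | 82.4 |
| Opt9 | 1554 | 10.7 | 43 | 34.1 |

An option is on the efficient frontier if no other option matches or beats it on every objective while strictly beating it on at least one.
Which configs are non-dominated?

Opt1, Opt2, Opt3, Opt4, Opt6, Opt7, Opt8, Opt9

Opt1: not dominated.
Opt2: not dominated (best storage).
Opt3: not dominated.
Opt4: not dominated (best write latency).
Opt5: dominated by Opt1 (cost 670≤905, read latency 12.8≤25.1, storage 29≥29, write latency 67.3≤90.4).
Opt6: not dominated.
Opt7: not dominated (best cost).
Opt8: not dominated.
Opt9: not dominated (best read latency).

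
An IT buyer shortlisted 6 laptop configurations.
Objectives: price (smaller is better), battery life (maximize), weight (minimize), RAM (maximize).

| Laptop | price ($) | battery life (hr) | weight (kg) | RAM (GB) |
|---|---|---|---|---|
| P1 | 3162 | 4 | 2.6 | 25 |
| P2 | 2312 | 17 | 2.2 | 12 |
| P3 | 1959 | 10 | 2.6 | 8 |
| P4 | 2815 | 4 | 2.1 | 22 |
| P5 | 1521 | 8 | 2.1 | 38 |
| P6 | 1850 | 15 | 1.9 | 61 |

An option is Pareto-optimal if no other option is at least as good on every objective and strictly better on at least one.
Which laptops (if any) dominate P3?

P6: price 1850≤1959, battery life 15≥10, weight 1.9≤2.6, RAM 61≥8 — dominates P3.
Others (P1, P2, P4, P5) are each worse than P3 on at least one objective.

P6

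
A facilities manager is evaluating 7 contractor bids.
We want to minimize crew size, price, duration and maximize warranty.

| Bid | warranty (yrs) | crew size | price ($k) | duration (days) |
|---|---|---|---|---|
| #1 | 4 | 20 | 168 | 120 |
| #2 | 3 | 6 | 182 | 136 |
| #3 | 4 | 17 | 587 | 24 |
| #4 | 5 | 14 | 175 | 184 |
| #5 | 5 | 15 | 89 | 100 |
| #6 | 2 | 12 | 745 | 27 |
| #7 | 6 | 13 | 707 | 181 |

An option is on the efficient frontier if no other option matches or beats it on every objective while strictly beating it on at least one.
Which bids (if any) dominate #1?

#5

#5: warranty 5≥4, crew size 15≤20, price 89≤168, duration 100≤120 — dominates #1.
Others (#2, #3, #4, #6, #7) are each worse than #1 on at least one objective.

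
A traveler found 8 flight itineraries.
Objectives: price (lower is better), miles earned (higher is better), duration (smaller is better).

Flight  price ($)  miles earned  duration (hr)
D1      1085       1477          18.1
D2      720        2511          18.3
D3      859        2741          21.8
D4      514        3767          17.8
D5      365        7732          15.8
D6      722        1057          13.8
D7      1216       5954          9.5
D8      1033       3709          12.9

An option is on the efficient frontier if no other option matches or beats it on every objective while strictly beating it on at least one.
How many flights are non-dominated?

4

D1: dominated by D4 (price 514≤1085, miles earned 3767≥1477, duration 17.8≤18.1).
D2: dominated by D4 (price 514≤720, miles earned 3767≥2511, duration 17.8≤18.3).
D3: dominated by D4 (price 514≤859, miles earned 3767≥2741, duration 17.8≤21.8).
D4: dominated by D5 (price 365≤514, miles earned 7732≥3767, duration 15.8≤17.8).
D5: not dominated (best price).
D6: not dominated.
D7: not dominated (best duration).
D8: not dominated.
Pareto-optimal: D5, D6, D7, D8 → 4.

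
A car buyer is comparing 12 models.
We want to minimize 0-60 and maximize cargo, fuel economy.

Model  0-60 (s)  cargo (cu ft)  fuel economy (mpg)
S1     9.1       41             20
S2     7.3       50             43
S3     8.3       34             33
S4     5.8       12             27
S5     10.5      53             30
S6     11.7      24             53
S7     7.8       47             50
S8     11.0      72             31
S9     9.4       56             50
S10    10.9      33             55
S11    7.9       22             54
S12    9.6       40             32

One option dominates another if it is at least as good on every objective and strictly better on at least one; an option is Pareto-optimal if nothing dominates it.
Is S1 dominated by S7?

S7 vs S1: 0-60 7.8≤9.1, cargo 47≥41, fuel economy 50≥20 — S7 is at least as good on every objective with at least one strict improvement.

Yes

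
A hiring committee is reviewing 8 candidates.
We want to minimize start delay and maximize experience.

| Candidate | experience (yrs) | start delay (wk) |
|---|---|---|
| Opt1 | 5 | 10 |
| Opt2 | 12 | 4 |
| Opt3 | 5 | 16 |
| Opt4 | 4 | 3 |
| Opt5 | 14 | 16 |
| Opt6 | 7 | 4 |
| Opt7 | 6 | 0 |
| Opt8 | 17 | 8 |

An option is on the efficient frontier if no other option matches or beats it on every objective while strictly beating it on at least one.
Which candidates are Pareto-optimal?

Opt1: dominated by Opt2 (experience 12≥5, start delay 4≤10).
Opt2: not dominated.
Opt3: dominated by Opt1 (experience 5≥5, start delay 10≤16).
Opt4: dominated by Opt7 (experience 6≥4, start delay 0≤3).
Opt5: dominated by Opt8 (experience 17≥14, start delay 8≤16).
Opt6: dominated by Opt2 (experience 12≥7, start delay 4≤4).
Opt7: not dominated (best start delay).
Opt8: not dominated (best experience).

Opt2, Opt7, Opt8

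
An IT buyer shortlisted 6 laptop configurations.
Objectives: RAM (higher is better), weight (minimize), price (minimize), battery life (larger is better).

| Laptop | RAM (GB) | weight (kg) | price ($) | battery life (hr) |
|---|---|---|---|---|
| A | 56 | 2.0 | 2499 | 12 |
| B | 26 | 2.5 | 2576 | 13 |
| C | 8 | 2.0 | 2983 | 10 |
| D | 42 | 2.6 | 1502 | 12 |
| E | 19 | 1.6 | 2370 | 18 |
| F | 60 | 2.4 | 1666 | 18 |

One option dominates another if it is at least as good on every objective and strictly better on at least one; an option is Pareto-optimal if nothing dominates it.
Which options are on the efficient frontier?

A: not dominated.
B: dominated by F (RAM 60≥26, weight 2.4≤2.5, price 1666≤2576, battery life 18≥13).
C: dominated by A (RAM 56≥8, weight 2.0≤2.0, price 2499≤2983, battery life 12≥10).
D: not dominated (best price).
E: not dominated (best weight).
F: not dominated (best RAM).

A, D, E, F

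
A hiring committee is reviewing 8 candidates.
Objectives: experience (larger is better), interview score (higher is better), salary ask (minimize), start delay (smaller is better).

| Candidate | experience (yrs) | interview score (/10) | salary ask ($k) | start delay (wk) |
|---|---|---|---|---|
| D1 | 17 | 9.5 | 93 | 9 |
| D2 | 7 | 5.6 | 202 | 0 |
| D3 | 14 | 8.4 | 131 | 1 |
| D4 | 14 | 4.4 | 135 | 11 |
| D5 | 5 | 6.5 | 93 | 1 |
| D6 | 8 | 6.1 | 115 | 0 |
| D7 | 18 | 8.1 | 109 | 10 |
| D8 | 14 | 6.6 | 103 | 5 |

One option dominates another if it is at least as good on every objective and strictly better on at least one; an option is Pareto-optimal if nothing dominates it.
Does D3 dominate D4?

Yes

D3 vs D4: experience 14≥14, interview score 8.4≥4.4, salary ask 131≤135, start delay 1≤11 — D3 is at least as good on every objective with at least one strict improvement.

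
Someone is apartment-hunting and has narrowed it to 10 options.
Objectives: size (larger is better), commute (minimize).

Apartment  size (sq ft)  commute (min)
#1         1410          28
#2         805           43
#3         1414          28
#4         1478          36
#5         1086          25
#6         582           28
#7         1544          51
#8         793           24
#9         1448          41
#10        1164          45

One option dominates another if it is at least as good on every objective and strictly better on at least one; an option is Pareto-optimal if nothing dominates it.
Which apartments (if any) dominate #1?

#3

#3: size 1414≥1410, commute 28≤28 — dominates #1.
Others (#2, #4, #5, #6, #7, #8, #9, #10) are each worse than #1 on at least one objective.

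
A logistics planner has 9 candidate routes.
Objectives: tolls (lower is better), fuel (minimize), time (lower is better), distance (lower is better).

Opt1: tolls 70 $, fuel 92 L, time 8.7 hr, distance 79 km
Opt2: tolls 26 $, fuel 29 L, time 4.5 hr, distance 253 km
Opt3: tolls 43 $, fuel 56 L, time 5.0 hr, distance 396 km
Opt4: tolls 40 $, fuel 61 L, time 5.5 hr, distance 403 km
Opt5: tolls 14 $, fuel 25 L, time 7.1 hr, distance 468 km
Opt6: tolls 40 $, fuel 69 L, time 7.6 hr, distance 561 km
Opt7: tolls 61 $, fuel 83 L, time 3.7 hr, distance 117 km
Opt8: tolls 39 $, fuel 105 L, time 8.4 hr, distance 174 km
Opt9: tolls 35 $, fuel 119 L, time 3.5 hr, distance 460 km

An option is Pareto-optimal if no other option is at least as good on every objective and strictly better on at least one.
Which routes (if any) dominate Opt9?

Opt1: worse on tolls (70 vs 35).
Opt2: worse on time (4.5 vs 3.5).
Opt3: worse on tolls (43 vs 35).
Opt4: worse on tolls (40 vs 35).
Opt5: worse on time (7.1 vs 3.5).
Opt6: worse on tolls (40 vs 35).
Opt7: worse on tolls (61 vs 35).
Opt8: worse on tolls (39 vs 35).
No option dominates Opt9.

none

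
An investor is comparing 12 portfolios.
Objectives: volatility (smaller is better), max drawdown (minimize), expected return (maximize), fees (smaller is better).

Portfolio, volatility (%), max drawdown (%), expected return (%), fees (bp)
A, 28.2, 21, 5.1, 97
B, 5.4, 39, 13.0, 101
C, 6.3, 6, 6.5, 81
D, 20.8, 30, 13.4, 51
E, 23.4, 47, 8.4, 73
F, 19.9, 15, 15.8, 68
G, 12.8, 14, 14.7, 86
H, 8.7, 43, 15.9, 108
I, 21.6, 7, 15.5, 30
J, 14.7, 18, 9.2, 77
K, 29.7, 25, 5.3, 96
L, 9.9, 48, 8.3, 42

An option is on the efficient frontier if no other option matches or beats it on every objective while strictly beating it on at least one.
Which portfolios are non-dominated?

B, C, D, F, G, H, I, J, L

A: dominated by C (volatility 6.3≤28.2, max drawdown 6≤21, expected return 6.5≥5.1, fees 81≤97).
B: not dominated (best volatility).
C: not dominated (best max drawdown).
D: not dominated.
E: dominated by D (volatility 20.8≤23.4, max drawdown 30≤47, expected return 13.4≥8.4, fees 51≤73).
F: not dominated.
G: not dominated.
H: not dominated (best expected return).
I: not dominated (best fees).
J: not dominated.
K: dominated by C (volatility 6.3≤29.7, max drawdown 6≤25, expected return 6.5≥5.3, fees 81≤96).
L: not dominated.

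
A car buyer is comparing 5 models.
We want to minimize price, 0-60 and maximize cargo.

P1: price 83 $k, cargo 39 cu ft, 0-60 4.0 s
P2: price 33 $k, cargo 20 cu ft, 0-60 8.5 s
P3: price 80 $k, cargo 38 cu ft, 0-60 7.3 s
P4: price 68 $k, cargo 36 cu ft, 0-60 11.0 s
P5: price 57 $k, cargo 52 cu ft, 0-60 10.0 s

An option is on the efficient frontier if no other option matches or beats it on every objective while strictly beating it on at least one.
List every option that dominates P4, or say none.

P5: price 57≤68, cargo 52≥36, 0-60 10.0≤11.0 — dominates P4.
Others (P1, P2, P3) are each worse than P4 on at least one objective.

P5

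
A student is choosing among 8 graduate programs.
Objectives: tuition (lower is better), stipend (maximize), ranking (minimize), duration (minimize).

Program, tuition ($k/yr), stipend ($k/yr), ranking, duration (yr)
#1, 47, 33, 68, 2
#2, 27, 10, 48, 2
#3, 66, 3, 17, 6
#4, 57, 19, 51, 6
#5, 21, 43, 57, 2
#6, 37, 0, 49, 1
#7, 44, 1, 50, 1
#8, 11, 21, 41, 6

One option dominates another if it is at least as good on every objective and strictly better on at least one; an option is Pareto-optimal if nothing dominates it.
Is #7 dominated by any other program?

No

#1: worse on tuition (47 vs 44).
#2: worse on duration (2 vs 1).
#3: worse on tuition (66 vs 44).
#4: worse on tuition (57 vs 44).
#5: worse on ranking (57 vs 50).
#6: worse on stipend (0 vs 1).
#8: worse on duration (6 vs 1).
No option is at least as good as #7 on every objective and strictly better on one.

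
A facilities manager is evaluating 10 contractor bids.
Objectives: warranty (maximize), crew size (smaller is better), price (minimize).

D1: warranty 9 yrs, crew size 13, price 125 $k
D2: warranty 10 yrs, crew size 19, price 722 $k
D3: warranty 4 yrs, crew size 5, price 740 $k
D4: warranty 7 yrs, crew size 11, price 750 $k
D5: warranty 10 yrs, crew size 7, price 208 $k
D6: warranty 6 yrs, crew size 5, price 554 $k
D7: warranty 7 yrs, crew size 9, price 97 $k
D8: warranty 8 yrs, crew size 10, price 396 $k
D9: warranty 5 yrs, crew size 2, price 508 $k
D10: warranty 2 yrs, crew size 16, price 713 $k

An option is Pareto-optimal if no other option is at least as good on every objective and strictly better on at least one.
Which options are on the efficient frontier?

D1, D5, D6, D7, D9

D1: not dominated.
D2: dominated by D5 (warranty 10≥10, crew size 7≤19, price 208≤722).
D3: dominated by D6 (warranty 6≥4, crew size 5≤5, price 554≤740).
D4: dominated by D5 (warranty 10≥7, crew size 7≤11, price 208≤750).
D5: not dominated.
D6: not dominated.
D7: not dominated (best price).
D8: dominated by D5 (warranty 10≥8, crew size 7≤10, price 208≤396).
D9: not dominated (best crew size).
D10: dominated by D1 (warranty 9≥2, crew size 13≤16, price 125≤713).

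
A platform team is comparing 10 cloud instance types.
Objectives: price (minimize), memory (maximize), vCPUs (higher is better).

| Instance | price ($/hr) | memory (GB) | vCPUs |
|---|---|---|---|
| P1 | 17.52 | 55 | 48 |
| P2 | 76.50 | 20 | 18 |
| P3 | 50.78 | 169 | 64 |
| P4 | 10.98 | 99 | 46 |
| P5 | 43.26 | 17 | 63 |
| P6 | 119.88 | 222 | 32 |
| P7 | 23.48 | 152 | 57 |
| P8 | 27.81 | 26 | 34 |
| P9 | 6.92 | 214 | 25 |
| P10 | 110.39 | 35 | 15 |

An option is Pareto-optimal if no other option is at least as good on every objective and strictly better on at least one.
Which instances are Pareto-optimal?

P1, P3, P4, P5, P6, P7, P9

P1: not dominated.
P2: dominated by P1 (price 17.52≤76.50, memory 55≥20, vCPUs 48≥18).
P3: not dominated (best vCPUs).
P4: not dominated.
P5: not dominated.
P6: not dominated (best memory).
P7: not dominated.
P8: dominated by P1 (price 17.52≤27.81, memory 55≥26, vCPUs 48≥34).
P9: not dominated (best price).
P10: dominated by P1 (price 17.52≤110.39, memory 55≥35, vCPUs 48≥15).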